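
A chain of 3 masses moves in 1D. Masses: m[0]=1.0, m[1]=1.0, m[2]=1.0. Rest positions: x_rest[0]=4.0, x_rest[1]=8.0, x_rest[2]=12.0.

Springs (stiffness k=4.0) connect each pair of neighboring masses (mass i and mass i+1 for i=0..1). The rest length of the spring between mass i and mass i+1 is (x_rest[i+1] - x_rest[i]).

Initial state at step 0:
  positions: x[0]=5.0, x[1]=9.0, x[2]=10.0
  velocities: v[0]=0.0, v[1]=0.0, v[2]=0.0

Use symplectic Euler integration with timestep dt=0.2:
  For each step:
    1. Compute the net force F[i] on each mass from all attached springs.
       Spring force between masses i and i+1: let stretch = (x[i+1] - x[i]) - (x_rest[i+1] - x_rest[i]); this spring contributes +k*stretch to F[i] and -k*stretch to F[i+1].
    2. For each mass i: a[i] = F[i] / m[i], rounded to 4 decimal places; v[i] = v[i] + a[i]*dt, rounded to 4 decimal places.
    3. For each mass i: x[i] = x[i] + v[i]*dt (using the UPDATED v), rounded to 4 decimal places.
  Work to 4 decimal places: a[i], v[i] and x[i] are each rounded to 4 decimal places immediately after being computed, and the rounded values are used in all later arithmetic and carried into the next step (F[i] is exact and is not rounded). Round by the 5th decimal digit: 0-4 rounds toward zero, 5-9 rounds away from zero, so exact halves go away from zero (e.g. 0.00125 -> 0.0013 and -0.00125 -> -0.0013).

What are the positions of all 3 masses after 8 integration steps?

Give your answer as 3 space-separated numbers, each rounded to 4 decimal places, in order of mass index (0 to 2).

Step 0: x=[5.0000 9.0000 10.0000] v=[0.0000 0.0000 0.0000]
Step 1: x=[5.0000 8.5200 10.4800] v=[0.0000 -2.4000 2.4000]
Step 2: x=[4.9232 7.7904 11.2864] v=[-0.3840 -3.6480 4.0320]
Step 3: x=[4.6652 7.1614 12.1734] v=[-1.2902 -3.1450 4.4352]
Step 4: x=[4.1666 6.9349 12.8985] v=[-2.4932 -1.1324 3.6256]
Step 5: x=[3.4709 7.2197 13.3094] v=[-3.4786 1.4238 2.0547]
Step 6: x=[2.7350 7.8790 13.3860] v=[-3.6796 3.2965 0.3829]
Step 7: x=[2.1821 8.5964 13.2215] v=[-2.7644 3.5869 -0.8227]
Step 8: x=[2.0155 9.0275 12.9569] v=[-0.8330 2.1555 -1.3228]

Answer: 2.0155 9.0275 12.9569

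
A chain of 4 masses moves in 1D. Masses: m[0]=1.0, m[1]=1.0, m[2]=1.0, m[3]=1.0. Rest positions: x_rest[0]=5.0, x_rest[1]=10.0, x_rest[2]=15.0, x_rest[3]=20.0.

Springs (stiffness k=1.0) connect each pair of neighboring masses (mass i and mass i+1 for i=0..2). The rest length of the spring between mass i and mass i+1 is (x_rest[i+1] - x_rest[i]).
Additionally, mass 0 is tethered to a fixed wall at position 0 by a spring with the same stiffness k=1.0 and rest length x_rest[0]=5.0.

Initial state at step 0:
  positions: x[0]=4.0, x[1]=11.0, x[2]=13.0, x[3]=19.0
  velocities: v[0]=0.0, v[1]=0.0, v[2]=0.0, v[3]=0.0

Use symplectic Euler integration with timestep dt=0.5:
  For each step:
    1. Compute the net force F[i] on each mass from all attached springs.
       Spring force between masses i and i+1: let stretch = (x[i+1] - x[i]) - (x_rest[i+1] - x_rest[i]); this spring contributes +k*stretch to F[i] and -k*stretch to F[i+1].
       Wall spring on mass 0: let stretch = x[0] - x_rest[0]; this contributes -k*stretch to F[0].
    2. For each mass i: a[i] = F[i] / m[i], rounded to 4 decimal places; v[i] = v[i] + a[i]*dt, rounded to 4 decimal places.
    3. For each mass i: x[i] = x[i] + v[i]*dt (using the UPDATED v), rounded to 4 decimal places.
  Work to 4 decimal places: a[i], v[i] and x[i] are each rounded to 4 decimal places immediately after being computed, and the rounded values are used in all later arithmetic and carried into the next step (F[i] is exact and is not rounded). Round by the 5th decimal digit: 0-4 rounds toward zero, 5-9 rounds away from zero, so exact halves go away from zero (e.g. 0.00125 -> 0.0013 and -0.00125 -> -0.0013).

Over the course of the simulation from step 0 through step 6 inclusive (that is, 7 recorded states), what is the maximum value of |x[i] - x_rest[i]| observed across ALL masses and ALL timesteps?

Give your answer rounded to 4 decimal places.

Answer: 2.1094

Derivation:
Step 0: x=[4.0000 11.0000 13.0000 19.0000] v=[0.0000 0.0000 0.0000 0.0000]
Step 1: x=[4.7500 9.7500 14.0000 18.7500] v=[1.5000 -2.5000 2.0000 -0.5000]
Step 2: x=[5.5625 8.3125 15.1250 18.5625] v=[1.6250 -2.8750 2.2500 -0.3750]
Step 3: x=[5.6719 7.8906 15.4063 18.7657] v=[0.2188 -0.8438 0.5625 0.4063]
Step 4: x=[4.9180 8.7930 14.6485 19.3790] v=[-1.5078 1.8047 -1.5157 1.2266]
Step 5: x=[3.9034 10.1905 13.6094 20.0597] v=[-2.0293 2.7950 -2.0782 1.3614]
Step 6: x=[3.4847 10.8710 13.3282 20.3779] v=[-0.8375 1.3609 -0.5625 0.6363]
Max displacement = 2.1094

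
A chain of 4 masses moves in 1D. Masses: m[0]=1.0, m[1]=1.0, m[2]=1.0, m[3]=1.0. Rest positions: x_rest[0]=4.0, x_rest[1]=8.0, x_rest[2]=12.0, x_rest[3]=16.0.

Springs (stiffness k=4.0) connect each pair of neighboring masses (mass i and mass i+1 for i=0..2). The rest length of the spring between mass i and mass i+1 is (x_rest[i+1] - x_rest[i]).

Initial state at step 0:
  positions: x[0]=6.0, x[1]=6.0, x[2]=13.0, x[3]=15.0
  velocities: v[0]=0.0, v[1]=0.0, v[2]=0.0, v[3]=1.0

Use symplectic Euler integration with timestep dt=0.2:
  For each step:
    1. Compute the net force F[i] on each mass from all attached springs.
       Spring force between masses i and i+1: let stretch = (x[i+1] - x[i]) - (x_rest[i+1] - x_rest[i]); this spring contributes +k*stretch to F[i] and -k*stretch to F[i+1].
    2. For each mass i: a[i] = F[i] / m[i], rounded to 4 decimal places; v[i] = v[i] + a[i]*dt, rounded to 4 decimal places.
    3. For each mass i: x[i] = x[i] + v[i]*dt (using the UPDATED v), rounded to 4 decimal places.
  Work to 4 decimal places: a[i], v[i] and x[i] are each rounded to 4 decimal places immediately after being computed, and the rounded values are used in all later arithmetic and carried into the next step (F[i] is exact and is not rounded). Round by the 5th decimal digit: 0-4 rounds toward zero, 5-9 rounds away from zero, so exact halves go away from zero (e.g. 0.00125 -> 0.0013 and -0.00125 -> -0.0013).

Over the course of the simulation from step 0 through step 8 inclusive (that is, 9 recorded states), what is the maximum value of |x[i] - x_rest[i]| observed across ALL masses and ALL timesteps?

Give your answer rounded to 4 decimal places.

Answer: 2.6900

Derivation:
Step 0: x=[6.0000 6.0000 13.0000 15.0000] v=[0.0000 0.0000 0.0000 1.0000]
Step 1: x=[5.3600 7.1200 12.2000 15.5200] v=[-3.2000 5.6000 -4.0000 2.6000]
Step 2: x=[4.3616 8.7712 11.1184 16.1488] v=[-4.9920 8.2560 -5.4080 3.1440]
Step 3: x=[3.4287 10.0924 10.4661 16.6127] v=[-4.6643 6.6061 -3.2614 2.3197]
Step 4: x=[2.9220 10.4072 10.7375 16.7332] v=[-2.5333 1.5741 1.3569 0.6024]
Step 5: x=[2.9730 9.5772 11.9153 16.5344] v=[0.2549 -4.1498 5.8892 -0.9942]
Step 6: x=[3.4407 8.0647 13.4581 16.2365] v=[2.3383 -7.5627 7.7140 -1.4895]
Step 7: x=[4.0082 6.6753 14.5825 16.1341] v=[2.8375 -6.9472 5.6220 -0.5122]
Step 8: x=[4.3624 6.1243 14.6900 16.4234] v=[1.7712 -2.7551 0.5375 1.4465]
Max displacement = 2.6900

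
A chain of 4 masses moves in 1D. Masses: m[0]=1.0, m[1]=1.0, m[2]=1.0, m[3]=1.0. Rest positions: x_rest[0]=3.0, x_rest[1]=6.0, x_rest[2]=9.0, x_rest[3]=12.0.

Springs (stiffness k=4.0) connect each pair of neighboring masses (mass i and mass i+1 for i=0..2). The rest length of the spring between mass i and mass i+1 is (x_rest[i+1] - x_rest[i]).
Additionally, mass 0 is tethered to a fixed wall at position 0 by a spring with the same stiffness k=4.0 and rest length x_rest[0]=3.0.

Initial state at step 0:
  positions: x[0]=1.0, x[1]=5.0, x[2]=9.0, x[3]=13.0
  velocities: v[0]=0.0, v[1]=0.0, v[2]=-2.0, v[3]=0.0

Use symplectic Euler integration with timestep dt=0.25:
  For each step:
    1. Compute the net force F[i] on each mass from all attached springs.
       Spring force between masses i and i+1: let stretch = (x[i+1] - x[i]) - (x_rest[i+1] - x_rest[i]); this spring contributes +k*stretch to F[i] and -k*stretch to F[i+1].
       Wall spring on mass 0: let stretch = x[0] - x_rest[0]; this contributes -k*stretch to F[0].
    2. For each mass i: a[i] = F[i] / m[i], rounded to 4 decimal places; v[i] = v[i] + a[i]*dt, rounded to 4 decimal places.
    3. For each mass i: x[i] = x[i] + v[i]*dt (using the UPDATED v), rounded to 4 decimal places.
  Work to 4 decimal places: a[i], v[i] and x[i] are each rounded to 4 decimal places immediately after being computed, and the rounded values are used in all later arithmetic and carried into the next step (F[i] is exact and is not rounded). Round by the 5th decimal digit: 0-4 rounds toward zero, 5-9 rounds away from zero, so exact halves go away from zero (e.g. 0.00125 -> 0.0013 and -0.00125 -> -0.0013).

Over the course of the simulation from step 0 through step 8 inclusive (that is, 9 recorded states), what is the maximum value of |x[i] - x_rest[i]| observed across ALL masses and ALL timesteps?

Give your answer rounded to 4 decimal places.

Answer: 2.5878

Derivation:
Step 0: x=[1.0000 5.0000 9.0000 13.0000] v=[0.0000 0.0000 -2.0000 0.0000]
Step 1: x=[1.7500 5.0000 8.5000 12.7500] v=[3.0000 0.0000 -2.0000 -1.0000]
Step 2: x=[2.8750 5.0625 8.1875 12.1875] v=[4.5000 0.2500 -1.2500 -2.2500]
Step 3: x=[3.8281 5.3594 8.0938 11.3750] v=[3.8125 1.1875 -0.3750 -3.2500]
Step 4: x=[4.2070 5.9571 8.1368 10.4922] v=[1.5157 2.3906 0.1718 -3.5312]
Step 5: x=[3.9717 6.6622 8.2237 9.7706] v=[-0.9412 2.8202 0.3475 -2.8866]
Step 6: x=[3.4161 7.0850 8.3069 9.4122] v=[-2.2224 1.6912 0.3329 -1.4335]
Step 7: x=[2.9237 6.8961 8.3610 9.5275] v=[-1.9696 -0.7558 0.2163 0.4612]
Step 8: x=[2.6935 6.0803 8.3405 10.1012] v=[-0.9209 -3.2633 -0.0821 2.2947]
Max displacement = 2.5878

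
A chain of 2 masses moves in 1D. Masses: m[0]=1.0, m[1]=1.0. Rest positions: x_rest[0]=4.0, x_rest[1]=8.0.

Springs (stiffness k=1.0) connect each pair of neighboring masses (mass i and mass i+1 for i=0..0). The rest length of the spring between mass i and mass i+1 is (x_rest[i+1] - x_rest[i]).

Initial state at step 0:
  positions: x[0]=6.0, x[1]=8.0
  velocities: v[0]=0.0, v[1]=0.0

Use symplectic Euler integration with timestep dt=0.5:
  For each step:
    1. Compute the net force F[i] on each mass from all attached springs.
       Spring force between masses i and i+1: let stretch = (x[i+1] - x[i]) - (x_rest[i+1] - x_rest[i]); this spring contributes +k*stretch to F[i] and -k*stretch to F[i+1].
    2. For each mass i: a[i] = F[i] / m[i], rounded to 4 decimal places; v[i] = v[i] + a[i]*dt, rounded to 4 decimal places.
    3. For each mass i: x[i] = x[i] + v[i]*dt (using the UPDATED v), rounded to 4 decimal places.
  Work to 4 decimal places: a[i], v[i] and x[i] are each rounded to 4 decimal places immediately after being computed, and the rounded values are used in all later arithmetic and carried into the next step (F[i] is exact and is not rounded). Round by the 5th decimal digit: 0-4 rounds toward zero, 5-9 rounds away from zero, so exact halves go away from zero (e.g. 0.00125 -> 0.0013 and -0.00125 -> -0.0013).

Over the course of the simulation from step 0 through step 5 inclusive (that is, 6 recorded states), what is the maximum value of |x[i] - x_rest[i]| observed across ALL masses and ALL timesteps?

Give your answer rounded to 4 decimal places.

Step 0: x=[6.0000 8.0000] v=[0.0000 0.0000]
Step 1: x=[5.5000 8.5000] v=[-1.0000 1.0000]
Step 2: x=[4.7500 9.2500] v=[-1.5000 1.5000]
Step 3: x=[4.1250 9.8750] v=[-1.2500 1.2500]
Step 4: x=[3.9375 10.0625] v=[-0.3750 0.3750]
Step 5: x=[4.2813 9.7188] v=[0.6875 -0.6875]
Max displacement = 2.0625

Answer: 2.0625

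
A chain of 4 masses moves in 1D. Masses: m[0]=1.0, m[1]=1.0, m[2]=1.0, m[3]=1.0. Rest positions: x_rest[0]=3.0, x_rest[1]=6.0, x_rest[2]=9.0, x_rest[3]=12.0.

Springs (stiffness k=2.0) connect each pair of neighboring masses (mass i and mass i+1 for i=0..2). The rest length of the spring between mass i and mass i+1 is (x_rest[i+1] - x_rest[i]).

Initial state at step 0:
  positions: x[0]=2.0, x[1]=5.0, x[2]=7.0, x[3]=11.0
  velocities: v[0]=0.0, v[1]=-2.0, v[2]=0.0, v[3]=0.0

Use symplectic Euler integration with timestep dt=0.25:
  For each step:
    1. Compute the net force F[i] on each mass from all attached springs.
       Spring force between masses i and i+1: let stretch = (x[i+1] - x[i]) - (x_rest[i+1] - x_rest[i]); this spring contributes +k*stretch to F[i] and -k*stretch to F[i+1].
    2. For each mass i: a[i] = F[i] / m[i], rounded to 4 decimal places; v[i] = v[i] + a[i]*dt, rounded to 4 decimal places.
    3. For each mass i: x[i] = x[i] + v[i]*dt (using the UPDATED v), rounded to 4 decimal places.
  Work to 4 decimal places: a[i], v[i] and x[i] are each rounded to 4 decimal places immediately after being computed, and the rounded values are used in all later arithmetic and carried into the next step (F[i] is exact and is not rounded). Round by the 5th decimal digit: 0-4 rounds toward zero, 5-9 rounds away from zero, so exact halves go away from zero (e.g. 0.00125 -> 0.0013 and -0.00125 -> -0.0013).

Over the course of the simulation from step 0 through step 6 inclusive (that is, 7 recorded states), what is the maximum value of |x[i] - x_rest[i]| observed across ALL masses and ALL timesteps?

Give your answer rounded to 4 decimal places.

Answer: 2.6279

Derivation:
Step 0: x=[2.0000 5.0000 7.0000 11.0000] v=[0.0000 -2.0000 0.0000 0.0000]
Step 1: x=[2.0000 4.3750 7.2500 10.8750] v=[0.0000 -2.5000 1.0000 -0.5000]
Step 2: x=[1.9219 3.8125 7.5938 10.6719] v=[-0.3125 -2.2500 1.3750 -0.8125]
Step 3: x=[1.7051 3.4863 7.8497 10.4590] v=[-0.8672 -1.3047 1.0234 -0.8516]
Step 4: x=[1.3360 3.4829 7.8863 10.2949] v=[-1.4766 -0.0136 0.1464 -0.6563]
Step 5: x=[0.8602 3.7616 7.6736 10.2048] v=[-1.9032 1.1147 -0.8510 -0.3606]
Step 6: x=[0.3721 4.1666 7.2883 10.1733] v=[-1.9525 1.6200 -1.5414 -0.1262]
Max displacement = 2.6279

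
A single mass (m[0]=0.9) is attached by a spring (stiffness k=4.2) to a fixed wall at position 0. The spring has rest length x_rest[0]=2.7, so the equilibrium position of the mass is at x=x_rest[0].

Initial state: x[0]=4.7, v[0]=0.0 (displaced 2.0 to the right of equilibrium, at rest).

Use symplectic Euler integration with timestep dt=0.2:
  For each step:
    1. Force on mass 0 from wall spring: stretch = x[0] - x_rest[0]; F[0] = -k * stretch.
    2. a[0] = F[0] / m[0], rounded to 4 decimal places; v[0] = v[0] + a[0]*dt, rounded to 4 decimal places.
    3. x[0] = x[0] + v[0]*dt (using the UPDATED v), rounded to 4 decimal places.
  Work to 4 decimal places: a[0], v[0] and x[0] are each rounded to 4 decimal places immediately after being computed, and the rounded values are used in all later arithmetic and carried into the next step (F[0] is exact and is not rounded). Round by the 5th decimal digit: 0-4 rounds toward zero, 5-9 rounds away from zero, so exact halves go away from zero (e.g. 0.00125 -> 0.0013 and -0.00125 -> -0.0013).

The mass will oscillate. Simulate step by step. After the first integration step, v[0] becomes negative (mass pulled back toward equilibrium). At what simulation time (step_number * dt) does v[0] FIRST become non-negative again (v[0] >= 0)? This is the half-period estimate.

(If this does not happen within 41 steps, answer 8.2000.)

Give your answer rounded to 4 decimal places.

Answer: 1.6000

Derivation:
Step 0: x=[4.7000] v=[0.0000]
Step 1: x=[4.3267] v=[-1.8667]
Step 2: x=[3.6497] v=[-3.3850]
Step 3: x=[2.7954] v=[-4.2714]
Step 4: x=[1.9233] v=[-4.3604]
Step 5: x=[1.1962] v=[-3.6355]
Step 6: x=[0.7498] v=[-2.2320]
Step 7: x=[0.6674] v=[-0.4118]
Step 8: x=[0.9645] v=[1.4853]
First v>=0 after going negative at step 8, time=1.6000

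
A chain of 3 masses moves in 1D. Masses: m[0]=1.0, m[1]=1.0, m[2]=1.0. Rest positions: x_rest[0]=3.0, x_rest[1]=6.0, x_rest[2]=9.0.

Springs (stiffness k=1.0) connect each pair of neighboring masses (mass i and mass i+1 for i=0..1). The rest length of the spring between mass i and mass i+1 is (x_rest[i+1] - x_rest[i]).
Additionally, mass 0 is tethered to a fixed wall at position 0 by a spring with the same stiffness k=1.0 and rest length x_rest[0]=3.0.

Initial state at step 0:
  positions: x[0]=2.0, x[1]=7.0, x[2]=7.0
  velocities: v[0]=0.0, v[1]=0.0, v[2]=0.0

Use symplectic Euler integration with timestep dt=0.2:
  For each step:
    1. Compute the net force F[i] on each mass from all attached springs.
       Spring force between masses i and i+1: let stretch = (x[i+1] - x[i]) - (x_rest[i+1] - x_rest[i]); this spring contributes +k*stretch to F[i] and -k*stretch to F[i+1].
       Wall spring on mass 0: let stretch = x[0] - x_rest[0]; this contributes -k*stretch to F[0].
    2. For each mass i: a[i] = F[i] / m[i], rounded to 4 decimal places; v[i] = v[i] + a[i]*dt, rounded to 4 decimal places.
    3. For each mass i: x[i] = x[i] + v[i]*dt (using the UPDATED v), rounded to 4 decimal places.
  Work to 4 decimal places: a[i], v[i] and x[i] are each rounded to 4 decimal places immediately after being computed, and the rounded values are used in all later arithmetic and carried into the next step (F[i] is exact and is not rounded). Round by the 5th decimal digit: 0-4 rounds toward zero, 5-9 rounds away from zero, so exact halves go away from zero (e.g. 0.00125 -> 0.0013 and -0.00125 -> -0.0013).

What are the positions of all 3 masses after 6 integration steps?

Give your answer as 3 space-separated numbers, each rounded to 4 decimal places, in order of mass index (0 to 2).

Answer: 3.4781 4.3361 8.7445

Derivation:
Step 0: x=[2.0000 7.0000 7.0000] v=[0.0000 0.0000 0.0000]
Step 1: x=[2.1200 6.8000 7.1200] v=[0.6000 -1.0000 0.6000]
Step 2: x=[2.3424 6.4256 7.3472] v=[1.1120 -1.8720 1.1360]
Step 3: x=[2.6344 5.9247 7.6575] v=[1.4602 -2.5043 1.5517]
Step 4: x=[2.9527 5.3615 8.0185] v=[1.5914 -2.8158 1.8051]
Step 5: x=[3.2492 4.8083 8.3932] v=[1.4826 -2.7662 1.8737]
Step 6: x=[3.4781 4.3361 8.7445] v=[1.1446 -2.3610 1.7567]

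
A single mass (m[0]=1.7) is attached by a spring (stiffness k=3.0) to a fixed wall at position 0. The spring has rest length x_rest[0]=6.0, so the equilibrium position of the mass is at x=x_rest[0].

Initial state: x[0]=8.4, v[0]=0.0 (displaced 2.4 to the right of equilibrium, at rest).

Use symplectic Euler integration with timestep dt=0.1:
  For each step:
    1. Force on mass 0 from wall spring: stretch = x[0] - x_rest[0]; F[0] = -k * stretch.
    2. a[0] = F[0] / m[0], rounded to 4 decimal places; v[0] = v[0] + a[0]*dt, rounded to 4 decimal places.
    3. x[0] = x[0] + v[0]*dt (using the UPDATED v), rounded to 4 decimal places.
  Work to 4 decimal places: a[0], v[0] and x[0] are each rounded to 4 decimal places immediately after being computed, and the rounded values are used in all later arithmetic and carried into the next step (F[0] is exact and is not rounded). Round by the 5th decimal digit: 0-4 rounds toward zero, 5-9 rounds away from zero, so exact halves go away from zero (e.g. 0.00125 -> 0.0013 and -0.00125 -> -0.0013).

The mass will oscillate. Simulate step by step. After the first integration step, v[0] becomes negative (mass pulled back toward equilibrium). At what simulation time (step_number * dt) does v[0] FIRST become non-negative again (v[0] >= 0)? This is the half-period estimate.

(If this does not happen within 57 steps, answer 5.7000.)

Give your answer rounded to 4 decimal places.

Answer: 2.4000

Derivation:
Step 0: x=[8.4000] v=[0.0000]
Step 1: x=[8.3577] v=[-0.4235]
Step 2: x=[8.2737] v=[-0.8396]
Step 3: x=[8.1496] v=[-1.2408]
Step 4: x=[7.9876] v=[-1.6201]
Step 5: x=[7.7905] v=[-1.9709]
Step 6: x=[7.5618] v=[-2.2869]
Step 7: x=[7.3056] v=[-2.5625]
Step 8: x=[7.0263] v=[-2.7929]
Step 9: x=[6.7289] v=[-2.9740]
Step 10: x=[6.4186] v=[-3.1026]
Step 11: x=[6.1010] v=[-3.1765]
Step 12: x=[5.7816] v=[-3.1943]
Step 13: x=[5.4660] v=[-3.1558]
Step 14: x=[5.1598] v=[-3.0616]
Step 15: x=[4.8685] v=[-2.9133]
Step 16: x=[4.5971] v=[-2.7136]
Step 17: x=[4.3505] v=[-2.4660]
Step 18: x=[4.1330] v=[-2.1749]
Step 19: x=[3.9485] v=[-1.8454]
Step 20: x=[3.8002] v=[-1.4834]
Step 21: x=[3.6907] v=[-1.0952]
Step 22: x=[3.6219] v=[-0.6877]
Step 23: x=[3.5951] v=[-0.2680]
Step 24: x=[3.6107] v=[0.1564]
First v>=0 after going negative at step 24, time=2.4000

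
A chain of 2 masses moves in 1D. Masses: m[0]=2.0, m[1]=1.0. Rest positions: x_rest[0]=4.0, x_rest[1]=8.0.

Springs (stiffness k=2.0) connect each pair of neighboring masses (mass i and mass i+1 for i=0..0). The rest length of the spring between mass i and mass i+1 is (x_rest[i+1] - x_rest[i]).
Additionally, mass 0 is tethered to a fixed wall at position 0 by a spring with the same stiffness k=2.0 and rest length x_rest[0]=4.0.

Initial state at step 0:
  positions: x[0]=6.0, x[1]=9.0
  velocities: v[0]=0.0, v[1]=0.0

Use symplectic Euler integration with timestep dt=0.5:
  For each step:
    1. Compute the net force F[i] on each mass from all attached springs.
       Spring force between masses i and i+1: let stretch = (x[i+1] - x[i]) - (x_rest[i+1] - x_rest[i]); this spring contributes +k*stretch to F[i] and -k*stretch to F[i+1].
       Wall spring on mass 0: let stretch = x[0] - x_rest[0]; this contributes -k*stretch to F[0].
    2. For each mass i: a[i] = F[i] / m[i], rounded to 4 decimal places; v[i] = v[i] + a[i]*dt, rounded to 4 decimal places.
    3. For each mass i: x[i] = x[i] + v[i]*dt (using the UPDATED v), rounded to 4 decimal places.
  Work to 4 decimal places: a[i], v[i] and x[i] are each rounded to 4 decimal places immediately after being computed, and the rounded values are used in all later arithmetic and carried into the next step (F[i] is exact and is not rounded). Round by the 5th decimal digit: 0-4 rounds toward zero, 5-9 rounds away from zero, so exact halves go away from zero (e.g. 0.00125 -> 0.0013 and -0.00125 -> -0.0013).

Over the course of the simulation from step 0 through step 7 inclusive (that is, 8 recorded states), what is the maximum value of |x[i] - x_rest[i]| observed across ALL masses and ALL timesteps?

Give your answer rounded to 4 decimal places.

Answer: 2.5956

Derivation:
Step 0: x=[6.0000 9.0000] v=[0.0000 0.0000]
Step 1: x=[5.2500 9.5000] v=[-1.5000 1.0000]
Step 2: x=[4.2500 9.8750] v=[-2.0000 0.7500]
Step 3: x=[3.5938 9.4375] v=[-1.3125 -0.8750]
Step 4: x=[3.5000 8.0782] v=[-0.1876 -2.7187]
Step 5: x=[3.6758 6.4298] v=[0.3515 -3.2969]
Step 6: x=[3.6211 5.4044] v=[-0.1094 -2.0509]
Step 7: x=[3.1070 5.4873] v=[-1.0283 0.1658]
Max displacement = 2.5956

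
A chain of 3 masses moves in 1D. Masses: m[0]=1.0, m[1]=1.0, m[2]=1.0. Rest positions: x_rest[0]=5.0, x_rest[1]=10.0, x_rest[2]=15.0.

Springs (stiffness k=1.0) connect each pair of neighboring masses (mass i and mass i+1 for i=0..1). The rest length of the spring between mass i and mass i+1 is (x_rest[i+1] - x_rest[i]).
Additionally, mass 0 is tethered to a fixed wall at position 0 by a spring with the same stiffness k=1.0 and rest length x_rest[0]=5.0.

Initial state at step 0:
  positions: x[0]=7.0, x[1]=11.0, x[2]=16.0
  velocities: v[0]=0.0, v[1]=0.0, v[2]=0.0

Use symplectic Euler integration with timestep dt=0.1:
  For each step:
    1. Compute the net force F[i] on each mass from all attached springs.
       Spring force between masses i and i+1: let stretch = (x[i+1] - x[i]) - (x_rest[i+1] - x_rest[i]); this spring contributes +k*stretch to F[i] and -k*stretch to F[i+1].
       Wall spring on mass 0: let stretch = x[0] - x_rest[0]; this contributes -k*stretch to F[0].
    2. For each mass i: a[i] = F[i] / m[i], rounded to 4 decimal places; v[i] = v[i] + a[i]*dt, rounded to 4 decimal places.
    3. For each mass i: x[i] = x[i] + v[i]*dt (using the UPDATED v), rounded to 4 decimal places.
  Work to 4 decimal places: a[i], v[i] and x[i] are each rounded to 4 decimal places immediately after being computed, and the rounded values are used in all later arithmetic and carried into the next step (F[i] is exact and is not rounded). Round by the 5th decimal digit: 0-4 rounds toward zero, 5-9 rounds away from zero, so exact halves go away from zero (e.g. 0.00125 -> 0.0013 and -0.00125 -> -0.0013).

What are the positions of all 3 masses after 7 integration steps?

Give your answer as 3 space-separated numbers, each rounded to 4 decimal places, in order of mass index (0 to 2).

Step 0: x=[7.0000 11.0000 16.0000] v=[0.0000 0.0000 0.0000]
Step 1: x=[6.9700 11.0100 16.0000] v=[-0.3000 0.1000 0.0000]
Step 2: x=[6.9107 11.0295 16.0001] v=[-0.5930 0.1950 0.0010]
Step 3: x=[6.8235 11.0575 16.0005] v=[-0.8722 0.2802 0.0039]
Step 4: x=[6.7104 11.0926 16.0015] v=[-1.1312 0.3511 0.0096]
Step 5: x=[6.5740 11.1330 16.0034] v=[-1.3640 0.4038 0.0187]
Step 6: x=[6.4175 11.1765 16.0066] v=[-1.5655 0.4349 0.0317]
Step 7: x=[6.2444 11.2207 16.0115] v=[-1.7314 0.4420 0.0487]

Answer: 6.2444 11.2207 16.0115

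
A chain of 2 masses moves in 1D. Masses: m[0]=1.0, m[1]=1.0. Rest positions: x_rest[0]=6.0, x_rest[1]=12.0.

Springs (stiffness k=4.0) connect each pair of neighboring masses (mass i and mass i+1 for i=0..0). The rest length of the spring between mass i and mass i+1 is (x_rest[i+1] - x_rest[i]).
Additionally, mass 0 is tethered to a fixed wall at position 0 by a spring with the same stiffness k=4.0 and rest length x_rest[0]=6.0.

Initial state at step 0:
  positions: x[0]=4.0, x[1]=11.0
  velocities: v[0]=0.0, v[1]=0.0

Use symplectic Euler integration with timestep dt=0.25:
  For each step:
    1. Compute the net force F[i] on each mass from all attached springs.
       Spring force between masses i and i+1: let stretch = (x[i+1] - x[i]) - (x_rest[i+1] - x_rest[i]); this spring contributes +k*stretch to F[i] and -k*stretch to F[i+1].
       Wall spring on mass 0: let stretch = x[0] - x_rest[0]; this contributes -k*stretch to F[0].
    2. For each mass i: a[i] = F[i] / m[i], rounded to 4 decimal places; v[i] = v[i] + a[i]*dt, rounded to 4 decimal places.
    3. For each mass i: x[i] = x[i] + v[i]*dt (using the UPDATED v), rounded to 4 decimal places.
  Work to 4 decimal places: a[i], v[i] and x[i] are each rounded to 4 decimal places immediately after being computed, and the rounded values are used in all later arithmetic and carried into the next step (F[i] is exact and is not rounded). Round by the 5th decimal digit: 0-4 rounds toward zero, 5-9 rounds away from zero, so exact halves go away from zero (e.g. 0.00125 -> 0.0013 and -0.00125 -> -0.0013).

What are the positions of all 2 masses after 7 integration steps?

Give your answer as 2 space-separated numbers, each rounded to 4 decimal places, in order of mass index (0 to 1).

Answer: 5.6018 13.7991

Derivation:
Step 0: x=[4.0000 11.0000] v=[0.0000 0.0000]
Step 1: x=[4.7500 10.7500] v=[3.0000 -1.0000]
Step 2: x=[5.8125 10.5000] v=[4.2500 -1.0000]
Step 3: x=[6.5938 10.5781] v=[3.1250 0.3125]
Step 4: x=[6.7227 11.1602] v=[0.5155 2.3282]
Step 5: x=[6.2803 12.1329] v=[-1.7697 3.8907]
Step 6: x=[5.7310 13.1424] v=[-2.1974 4.0381]
Step 7: x=[5.6018 13.7991] v=[-0.5170 2.6267]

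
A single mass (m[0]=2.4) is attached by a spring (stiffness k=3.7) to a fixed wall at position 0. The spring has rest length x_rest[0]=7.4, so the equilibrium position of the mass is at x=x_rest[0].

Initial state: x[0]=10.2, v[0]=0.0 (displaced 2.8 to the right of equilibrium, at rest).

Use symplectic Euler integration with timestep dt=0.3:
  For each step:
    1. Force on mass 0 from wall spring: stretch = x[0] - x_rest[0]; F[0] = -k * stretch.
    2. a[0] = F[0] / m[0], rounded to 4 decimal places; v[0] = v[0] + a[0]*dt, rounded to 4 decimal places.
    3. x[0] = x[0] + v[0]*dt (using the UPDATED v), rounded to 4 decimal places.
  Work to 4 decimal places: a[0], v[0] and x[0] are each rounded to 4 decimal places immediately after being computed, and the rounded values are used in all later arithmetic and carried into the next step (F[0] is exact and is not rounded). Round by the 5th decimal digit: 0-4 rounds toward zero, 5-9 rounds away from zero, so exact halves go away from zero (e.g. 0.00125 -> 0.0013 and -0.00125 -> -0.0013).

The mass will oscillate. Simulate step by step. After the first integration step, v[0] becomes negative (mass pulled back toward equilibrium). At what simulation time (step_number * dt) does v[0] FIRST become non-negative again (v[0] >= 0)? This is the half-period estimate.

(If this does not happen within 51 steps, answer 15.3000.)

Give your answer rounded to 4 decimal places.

Step 0: x=[10.2000] v=[0.0000]
Step 1: x=[9.8115] v=[-1.2950]
Step 2: x=[9.0884] v=[-2.4103]
Step 3: x=[8.1310] v=[-3.1912]
Step 4: x=[7.0722] v=[-3.5293]
Step 5: x=[6.0589] v=[-3.3777]
Step 6: x=[5.2317] v=[-2.7575]
Step 7: x=[4.7053] v=[-1.7547]
Step 8: x=[4.5528] v=[-0.5084]
Step 9: x=[4.7953] v=[0.8084]
First v>=0 after going negative at step 9, time=2.7000

Answer: 2.7000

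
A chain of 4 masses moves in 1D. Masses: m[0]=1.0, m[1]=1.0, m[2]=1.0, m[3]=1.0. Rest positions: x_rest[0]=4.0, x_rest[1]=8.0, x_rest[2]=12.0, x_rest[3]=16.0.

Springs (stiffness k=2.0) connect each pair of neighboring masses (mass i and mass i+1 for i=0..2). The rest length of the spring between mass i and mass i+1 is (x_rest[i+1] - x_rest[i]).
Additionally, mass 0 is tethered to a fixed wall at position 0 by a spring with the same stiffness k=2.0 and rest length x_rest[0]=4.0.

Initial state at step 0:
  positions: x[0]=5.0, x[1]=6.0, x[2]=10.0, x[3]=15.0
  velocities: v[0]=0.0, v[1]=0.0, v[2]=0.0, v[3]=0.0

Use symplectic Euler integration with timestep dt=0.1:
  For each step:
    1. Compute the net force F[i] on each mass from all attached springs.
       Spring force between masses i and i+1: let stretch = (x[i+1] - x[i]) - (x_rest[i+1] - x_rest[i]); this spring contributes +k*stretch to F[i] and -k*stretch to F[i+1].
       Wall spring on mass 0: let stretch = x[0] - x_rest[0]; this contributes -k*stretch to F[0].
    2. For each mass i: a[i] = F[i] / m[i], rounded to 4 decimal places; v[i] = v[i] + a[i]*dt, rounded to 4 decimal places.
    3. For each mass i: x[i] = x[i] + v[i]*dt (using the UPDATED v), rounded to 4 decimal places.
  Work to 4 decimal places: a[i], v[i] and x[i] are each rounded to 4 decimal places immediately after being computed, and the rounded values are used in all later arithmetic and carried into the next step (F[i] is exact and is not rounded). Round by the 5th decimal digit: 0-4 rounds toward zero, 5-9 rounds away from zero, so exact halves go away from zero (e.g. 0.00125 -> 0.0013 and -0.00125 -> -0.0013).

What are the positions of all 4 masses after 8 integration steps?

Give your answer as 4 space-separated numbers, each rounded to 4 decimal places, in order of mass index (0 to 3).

Answer: 2.9364 7.5039 10.6972 14.4403

Derivation:
Step 0: x=[5.0000 6.0000 10.0000 15.0000] v=[0.0000 0.0000 0.0000 0.0000]
Step 1: x=[4.9200 6.0600 10.0200 14.9800] v=[-0.8000 0.6000 0.2000 -0.2000]
Step 2: x=[4.7644 6.1764 10.0600 14.9408] v=[-1.5560 1.1640 0.4000 -0.3920]
Step 3: x=[4.5418 6.3422 10.1199 14.8840] v=[-2.2265 1.6583 0.5994 -0.5682]
Step 4: x=[4.2643 6.5476 10.1996 14.8119] v=[-2.7748 2.0538 0.7967 -0.7210]
Step 5: x=[3.9472 6.7804 10.2985 14.7276] v=[-3.1710 2.3275 0.9888 -0.8435]
Step 6: x=[3.6078 7.0269 10.4156 14.6347] v=[-3.3938 2.4645 1.1710 -0.9293]
Step 7: x=[3.2647 7.2727 10.5493 14.5374] v=[-3.4315 2.4584 1.3371 -0.9731]
Step 8: x=[2.9364 7.5039 10.6972 14.4403] v=[-3.2828 2.3121 1.4794 -0.9707]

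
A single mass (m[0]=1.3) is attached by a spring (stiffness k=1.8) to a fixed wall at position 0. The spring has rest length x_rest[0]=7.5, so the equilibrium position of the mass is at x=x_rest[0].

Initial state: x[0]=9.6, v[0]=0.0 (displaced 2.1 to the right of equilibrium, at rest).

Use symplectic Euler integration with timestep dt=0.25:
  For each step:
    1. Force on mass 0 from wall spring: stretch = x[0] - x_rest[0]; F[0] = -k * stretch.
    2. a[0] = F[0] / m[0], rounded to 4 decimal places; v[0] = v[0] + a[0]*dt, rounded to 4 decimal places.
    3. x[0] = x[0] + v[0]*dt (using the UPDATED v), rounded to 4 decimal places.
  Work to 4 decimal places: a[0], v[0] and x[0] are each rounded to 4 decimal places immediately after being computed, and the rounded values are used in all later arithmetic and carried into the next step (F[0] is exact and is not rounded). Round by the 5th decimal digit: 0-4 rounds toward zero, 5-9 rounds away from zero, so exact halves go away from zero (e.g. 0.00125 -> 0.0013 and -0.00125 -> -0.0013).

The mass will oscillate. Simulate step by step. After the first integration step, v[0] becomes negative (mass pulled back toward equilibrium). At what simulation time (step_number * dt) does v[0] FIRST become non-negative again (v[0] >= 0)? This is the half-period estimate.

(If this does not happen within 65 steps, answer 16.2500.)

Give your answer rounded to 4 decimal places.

Step 0: x=[9.6000] v=[0.0000]
Step 1: x=[9.4183] v=[-0.7269]
Step 2: x=[9.0706] v=[-1.3909]
Step 3: x=[8.5870] v=[-1.9346]
Step 4: x=[8.0093] v=[-2.3109]
Step 5: x=[7.3875] v=[-2.4872]
Step 6: x=[6.7754] v=[-2.4483]
Step 7: x=[6.2260] v=[-2.1975]
Step 8: x=[5.7869] v=[-1.7565]
Step 9: x=[5.4960] v=[-1.1635]
Step 10: x=[5.3786] v=[-0.4698]
Step 11: x=[5.4447] v=[0.2645]
First v>=0 after going negative at step 11, time=2.7500

Answer: 2.7500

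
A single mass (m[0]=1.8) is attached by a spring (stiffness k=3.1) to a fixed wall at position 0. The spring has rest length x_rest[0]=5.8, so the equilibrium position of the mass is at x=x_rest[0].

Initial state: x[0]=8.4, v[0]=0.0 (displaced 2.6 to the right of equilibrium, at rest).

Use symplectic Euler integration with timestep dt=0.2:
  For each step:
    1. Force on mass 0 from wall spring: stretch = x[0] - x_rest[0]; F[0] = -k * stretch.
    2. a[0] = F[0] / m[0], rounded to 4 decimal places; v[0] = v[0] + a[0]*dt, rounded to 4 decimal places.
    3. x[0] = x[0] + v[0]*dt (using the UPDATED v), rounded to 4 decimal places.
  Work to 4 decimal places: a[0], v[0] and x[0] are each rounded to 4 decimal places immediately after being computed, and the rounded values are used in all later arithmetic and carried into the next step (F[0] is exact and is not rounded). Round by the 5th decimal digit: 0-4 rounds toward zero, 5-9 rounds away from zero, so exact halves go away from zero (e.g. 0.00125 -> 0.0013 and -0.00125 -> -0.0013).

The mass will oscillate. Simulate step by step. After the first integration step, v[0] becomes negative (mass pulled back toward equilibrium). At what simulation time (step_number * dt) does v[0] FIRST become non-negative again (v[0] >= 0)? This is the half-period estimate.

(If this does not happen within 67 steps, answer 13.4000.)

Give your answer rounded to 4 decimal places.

Step 0: x=[8.4000] v=[0.0000]
Step 1: x=[8.2209] v=[-0.8956]
Step 2: x=[7.8750] v=[-1.7295]
Step 3: x=[7.3862] v=[-2.4442]
Step 4: x=[6.7881] v=[-2.9906]
Step 5: x=[6.1219] v=[-3.3309]
Step 6: x=[5.4335] v=[-3.4418]
Step 7: x=[4.7704] v=[-3.3156]
Step 8: x=[4.1782] v=[-2.9610]
Step 9: x=[3.6977] v=[-2.4024]
Step 10: x=[3.3620] v=[-1.6783]
Step 11: x=[3.1943] v=[-0.8385]
Step 12: x=[3.2061] v=[0.0590]
First v>=0 after going negative at step 12, time=2.4000

Answer: 2.4000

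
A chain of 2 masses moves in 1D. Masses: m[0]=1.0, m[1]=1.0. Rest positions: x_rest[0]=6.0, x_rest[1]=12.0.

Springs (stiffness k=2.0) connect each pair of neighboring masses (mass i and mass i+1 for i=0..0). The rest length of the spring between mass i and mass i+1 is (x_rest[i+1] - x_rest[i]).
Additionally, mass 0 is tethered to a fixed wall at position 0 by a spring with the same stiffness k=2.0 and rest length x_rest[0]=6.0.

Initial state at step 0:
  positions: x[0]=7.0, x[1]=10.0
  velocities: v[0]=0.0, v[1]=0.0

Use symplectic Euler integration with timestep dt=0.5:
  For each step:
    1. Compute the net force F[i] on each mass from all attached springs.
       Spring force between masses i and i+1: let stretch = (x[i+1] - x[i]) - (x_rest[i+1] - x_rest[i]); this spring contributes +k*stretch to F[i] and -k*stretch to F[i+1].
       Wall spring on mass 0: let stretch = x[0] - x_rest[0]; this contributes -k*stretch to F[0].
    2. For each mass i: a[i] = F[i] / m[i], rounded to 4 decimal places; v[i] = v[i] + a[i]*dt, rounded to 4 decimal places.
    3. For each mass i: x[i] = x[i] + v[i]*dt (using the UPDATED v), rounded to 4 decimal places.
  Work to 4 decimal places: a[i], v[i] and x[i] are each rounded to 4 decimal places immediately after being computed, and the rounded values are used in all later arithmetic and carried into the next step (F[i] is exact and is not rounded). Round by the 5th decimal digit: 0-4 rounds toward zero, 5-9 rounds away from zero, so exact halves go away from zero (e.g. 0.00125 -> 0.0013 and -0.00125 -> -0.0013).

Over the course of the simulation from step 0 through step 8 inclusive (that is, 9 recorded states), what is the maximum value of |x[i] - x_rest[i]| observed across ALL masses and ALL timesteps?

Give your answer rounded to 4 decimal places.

Answer: 2.2813

Derivation:
Step 0: x=[7.0000 10.0000] v=[0.0000 0.0000]
Step 1: x=[5.0000 11.5000] v=[-4.0000 3.0000]
Step 2: x=[3.7500 12.7500] v=[-2.5000 2.5000]
Step 3: x=[5.1250 12.5000] v=[2.7500 -0.5000]
Step 4: x=[7.6250 11.5625] v=[5.0000 -1.8750]
Step 5: x=[8.2813 11.6563] v=[1.3125 0.1875]
Step 6: x=[6.4844 13.0626] v=[-3.5938 2.8125]
Step 7: x=[4.7344 14.1798] v=[-3.5000 2.2343]
Step 8: x=[5.3399 13.5743] v=[1.2110 -1.2111]
Max displacement = 2.2813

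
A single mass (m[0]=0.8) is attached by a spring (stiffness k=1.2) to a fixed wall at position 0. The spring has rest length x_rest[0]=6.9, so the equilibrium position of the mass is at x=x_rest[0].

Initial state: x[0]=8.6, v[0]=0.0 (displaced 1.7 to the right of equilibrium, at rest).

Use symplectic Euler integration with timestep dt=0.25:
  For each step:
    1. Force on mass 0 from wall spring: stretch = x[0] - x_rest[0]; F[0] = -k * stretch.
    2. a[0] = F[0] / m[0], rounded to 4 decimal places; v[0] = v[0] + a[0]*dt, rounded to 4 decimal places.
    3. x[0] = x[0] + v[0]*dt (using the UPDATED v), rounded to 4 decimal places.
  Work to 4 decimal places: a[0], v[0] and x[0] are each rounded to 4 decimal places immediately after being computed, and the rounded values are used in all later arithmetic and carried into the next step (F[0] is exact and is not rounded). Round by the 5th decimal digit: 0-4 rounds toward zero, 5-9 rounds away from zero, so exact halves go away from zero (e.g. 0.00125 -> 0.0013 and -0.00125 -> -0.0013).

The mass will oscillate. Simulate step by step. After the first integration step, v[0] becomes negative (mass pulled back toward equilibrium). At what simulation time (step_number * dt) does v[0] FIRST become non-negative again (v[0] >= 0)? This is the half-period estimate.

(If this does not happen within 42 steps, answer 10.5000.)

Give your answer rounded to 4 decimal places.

Step 0: x=[8.6000] v=[0.0000]
Step 1: x=[8.4406] v=[-0.6375]
Step 2: x=[8.1368] v=[-1.2152]
Step 3: x=[7.7171] v=[-1.6790]
Step 4: x=[7.2208] v=[-1.9854]
Step 5: x=[6.6944] v=[-2.1057]
Step 6: x=[6.1873] v=[-2.0286]
Step 7: x=[5.7470] v=[-1.7613]
Step 8: x=[5.4148] v=[-1.3289]
Step 9: x=[5.2218] v=[-0.7720]
Step 10: x=[5.1861] v=[-0.1427]
Step 11: x=[5.3111] v=[0.5000]
First v>=0 after going negative at step 11, time=2.7500

Answer: 2.7500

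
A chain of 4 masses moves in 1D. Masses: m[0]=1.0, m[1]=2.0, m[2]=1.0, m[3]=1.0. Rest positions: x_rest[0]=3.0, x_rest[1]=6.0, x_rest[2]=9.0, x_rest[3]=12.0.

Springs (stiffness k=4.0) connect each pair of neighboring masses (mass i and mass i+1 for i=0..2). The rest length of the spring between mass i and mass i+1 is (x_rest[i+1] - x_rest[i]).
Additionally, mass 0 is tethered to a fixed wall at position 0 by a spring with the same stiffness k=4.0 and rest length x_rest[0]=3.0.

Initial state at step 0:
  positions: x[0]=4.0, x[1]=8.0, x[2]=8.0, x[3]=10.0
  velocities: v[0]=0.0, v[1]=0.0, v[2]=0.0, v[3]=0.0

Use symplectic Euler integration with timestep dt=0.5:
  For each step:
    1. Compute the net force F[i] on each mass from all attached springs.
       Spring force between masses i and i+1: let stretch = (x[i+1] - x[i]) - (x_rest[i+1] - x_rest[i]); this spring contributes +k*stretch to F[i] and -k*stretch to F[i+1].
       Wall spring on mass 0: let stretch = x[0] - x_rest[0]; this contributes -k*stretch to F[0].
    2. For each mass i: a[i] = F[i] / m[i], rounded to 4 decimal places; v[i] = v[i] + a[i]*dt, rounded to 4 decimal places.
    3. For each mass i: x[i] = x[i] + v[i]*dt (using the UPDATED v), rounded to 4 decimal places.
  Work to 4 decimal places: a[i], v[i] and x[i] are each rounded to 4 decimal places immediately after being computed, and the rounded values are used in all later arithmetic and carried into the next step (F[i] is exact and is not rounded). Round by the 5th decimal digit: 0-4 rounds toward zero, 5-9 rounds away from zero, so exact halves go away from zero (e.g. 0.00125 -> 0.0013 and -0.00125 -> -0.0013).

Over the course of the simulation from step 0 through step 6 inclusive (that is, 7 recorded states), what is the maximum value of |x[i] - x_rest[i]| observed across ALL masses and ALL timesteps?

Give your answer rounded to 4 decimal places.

Step 0: x=[4.0000 8.0000 8.0000 10.0000] v=[0.0000 0.0000 0.0000 0.0000]
Step 1: x=[4.0000 6.0000 10.0000 11.0000] v=[0.0000 -4.0000 4.0000 2.0000]
Step 2: x=[2.0000 5.0000 9.0000 14.0000] v=[-4.0000 -2.0000 -2.0000 6.0000]
Step 3: x=[1.0000 4.5000 9.0000 15.0000] v=[-2.0000 -1.0000 0.0000 2.0000]
Step 4: x=[2.5000 4.5000 10.5000 13.0000] v=[3.0000 0.0000 3.0000 -4.0000]
Step 5: x=[3.5000 6.5000 8.5000 11.5000] v=[2.0000 4.0000 -4.0000 -3.0000]
Step 6: x=[4.0000 8.0000 7.5000 10.0000] v=[1.0000 3.0000 -2.0000 -3.0000]
Max displacement = 3.0000

Answer: 3.0000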